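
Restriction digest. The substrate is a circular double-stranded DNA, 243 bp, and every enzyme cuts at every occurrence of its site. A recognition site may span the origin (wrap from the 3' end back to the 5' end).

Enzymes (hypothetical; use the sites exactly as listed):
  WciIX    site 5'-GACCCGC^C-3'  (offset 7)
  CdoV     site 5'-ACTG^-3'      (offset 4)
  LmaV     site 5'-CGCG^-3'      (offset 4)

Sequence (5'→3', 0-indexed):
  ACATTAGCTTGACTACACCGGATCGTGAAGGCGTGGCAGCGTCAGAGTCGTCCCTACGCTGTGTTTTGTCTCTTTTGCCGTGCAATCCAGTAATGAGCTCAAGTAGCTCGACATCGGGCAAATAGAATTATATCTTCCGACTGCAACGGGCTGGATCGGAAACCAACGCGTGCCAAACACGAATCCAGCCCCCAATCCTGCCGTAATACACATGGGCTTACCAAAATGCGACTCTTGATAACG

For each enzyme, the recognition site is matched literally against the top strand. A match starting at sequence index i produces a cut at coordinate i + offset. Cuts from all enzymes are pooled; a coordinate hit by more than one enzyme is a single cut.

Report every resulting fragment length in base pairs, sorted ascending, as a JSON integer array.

[27,216]

Site scan:
  WciIX (GACCCGCC, off=7): no sites
  CdoV ACTG/4: at [139] ⇒ [143]
  LmaV CGCG/4: at [166] ⇒ [170]

Pooled cuts: [143, 170]

Fragments:
  143→170: 27 bp
  170→143 (wrap): 243-170+143 = 216 bp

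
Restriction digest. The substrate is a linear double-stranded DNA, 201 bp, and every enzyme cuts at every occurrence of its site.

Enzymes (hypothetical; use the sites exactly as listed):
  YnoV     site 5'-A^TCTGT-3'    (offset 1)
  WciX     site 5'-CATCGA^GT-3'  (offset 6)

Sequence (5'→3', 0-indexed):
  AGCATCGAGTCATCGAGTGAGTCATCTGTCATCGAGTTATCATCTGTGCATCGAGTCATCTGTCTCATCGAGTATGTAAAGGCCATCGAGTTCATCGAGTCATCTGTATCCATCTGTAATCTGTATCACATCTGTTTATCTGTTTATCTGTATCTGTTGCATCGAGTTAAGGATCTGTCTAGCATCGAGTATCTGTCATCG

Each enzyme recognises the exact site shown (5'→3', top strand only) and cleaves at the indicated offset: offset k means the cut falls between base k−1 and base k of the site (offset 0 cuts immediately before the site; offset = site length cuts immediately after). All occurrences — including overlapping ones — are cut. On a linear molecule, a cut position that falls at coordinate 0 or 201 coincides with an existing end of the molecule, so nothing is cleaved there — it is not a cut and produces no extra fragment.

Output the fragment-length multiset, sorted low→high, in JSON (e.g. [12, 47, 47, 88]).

Site scan:
  YnoV (ATCTGT, off=1): starts [23, 41, 57, 101, 111, 118, 129, 137, 145, 151, 172, 190] → cuts [24, 42, 58, 102, 112, 119, 130, 138, 146, 152, 173, 191]
  WciX (CATCGAGT, off=6): starts [2, 10, 29, 48, 65, 83, 92, 159, 182] → cuts [8, 16, 35, 54, 71, 89, 98, 165, 188]

All cut coordinates (distinct, sorted): [8, 16, 24, 35, 42, 54, 58, 71, 89, 98, 102, 112, 119, 130, 138, 146, 152, 165, 173, 188, 191]

Fragments:
  [0,8): 8 bp
  [8,16): 8 bp
  [16,24): 8 bp
  [24,35): 11 bp
  [35,42): 7 bp
  [42,54): 12 bp
  [54,58): 4 bp
  [58,71): 13 bp
  [71,89): 18 bp
  [89,98): 9 bp
  [98,102): 4 bp
  [102,112): 10 bp
  [112,119): 7 bp
  [119,130): 11 bp
  [130,138): 8 bp
  [138,146): 8 bp
  [146,152): 6 bp
  [152,165): 13 bp
  [165,173): 8 bp
  [173,188): 15 bp
  [188,191): 3 bp
  [191,201): 10 bp

[3,4,4,6,7,7,8,8,8,8,8,8,9,10,10,11,11,12,13,13,15,18]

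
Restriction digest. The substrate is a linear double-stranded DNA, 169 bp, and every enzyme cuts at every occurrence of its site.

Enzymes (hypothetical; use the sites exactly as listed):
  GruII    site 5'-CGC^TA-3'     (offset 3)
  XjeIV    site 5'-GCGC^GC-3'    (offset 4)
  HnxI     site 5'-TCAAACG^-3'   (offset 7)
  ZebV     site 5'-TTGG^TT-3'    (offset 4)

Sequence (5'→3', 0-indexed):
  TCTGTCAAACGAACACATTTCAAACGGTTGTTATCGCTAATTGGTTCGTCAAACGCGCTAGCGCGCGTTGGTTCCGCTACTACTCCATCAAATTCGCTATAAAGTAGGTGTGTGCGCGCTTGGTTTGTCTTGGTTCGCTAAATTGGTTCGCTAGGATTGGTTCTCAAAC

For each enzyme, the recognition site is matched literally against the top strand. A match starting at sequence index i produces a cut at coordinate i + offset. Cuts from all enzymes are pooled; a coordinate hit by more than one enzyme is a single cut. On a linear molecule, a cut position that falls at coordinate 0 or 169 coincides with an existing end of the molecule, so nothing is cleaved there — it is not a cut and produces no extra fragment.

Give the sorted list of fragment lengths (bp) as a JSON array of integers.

Per-enzyme occurrences:
  GruII CGCTA/3: at [34, 55, 74, 94, 135, 148] ⇒ [37, 58, 77, 97, 138, 151]
  XjeIV GCGCGC/4: at [60, 113] ⇒ [64, 117]
  HnxI TCAAACG/7: at [4, 19, 48] ⇒ [11, 26, 55]
  ZebV TTGGTT/4: at [40, 67, 119, 129, 142, 156] ⇒ [44, 71, 123, 133, 146, 160]

All cut coordinates (distinct, sorted): [11, 26, 37, 44, 55, 58, 64, 71, 77, 97, 117, 123, 133, 138, 146, 151, 160]

Fragment lengths:
  [0,11): 11 bp
  [11,26): 15 bp
  [26,37): 11 bp
  [37,44): 7 bp
  [44,55): 11 bp
  [55,58): 3 bp
  [58,64): 6 bp
  [64,71): 7 bp
  [71,77): 6 bp
  [77,97): 20 bp
  [97,117): 20 bp
  [117,123): 6 bp
  [123,133): 10 bp
  [133,138): 5 bp
  [138,146): 8 bp
  [146,151): 5 bp
  [151,160): 9 bp
  [160,169): 9 bp

[3,5,5,6,6,6,7,7,8,9,9,10,11,11,11,15,20,20]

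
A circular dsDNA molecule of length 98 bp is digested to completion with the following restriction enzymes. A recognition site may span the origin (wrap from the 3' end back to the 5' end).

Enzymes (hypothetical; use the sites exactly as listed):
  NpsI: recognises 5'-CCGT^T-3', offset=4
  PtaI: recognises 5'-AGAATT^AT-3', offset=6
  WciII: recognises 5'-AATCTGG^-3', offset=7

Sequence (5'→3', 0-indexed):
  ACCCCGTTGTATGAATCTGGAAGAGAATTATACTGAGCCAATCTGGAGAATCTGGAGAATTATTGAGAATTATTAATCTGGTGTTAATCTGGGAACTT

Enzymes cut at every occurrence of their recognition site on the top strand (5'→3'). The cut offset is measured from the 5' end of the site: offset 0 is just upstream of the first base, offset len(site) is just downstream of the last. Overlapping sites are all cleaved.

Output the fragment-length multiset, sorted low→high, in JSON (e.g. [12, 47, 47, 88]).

Scan for sites:
  NpsI (CCGTT, off=4): starts [3] → cuts [7]
  PtaI (AGAATTAT, off=6): starts [23, 55, 65] → cuts [29, 61, 71]
  WciII (AATCTGG, off=7): starts [13, 39, 48, 74, 85] → cuts [20, 46, 55, 81, 92]

All cut coordinates (distinct, sorted): [7, 20, 29, 46, 55, 61, 71, 81, 92]

Fragments:
  7→20: 13 bp
  20→29: 9 bp
  29→46: 17 bp
  46→55: 9 bp
  55→61: 6 bp
  61→71: 10 bp
  71→81: 10 bp
  81→92: 11 bp
  92→7 (wrap): 98-92+7 = 13 bp

[6,9,9,10,10,11,13,13,17]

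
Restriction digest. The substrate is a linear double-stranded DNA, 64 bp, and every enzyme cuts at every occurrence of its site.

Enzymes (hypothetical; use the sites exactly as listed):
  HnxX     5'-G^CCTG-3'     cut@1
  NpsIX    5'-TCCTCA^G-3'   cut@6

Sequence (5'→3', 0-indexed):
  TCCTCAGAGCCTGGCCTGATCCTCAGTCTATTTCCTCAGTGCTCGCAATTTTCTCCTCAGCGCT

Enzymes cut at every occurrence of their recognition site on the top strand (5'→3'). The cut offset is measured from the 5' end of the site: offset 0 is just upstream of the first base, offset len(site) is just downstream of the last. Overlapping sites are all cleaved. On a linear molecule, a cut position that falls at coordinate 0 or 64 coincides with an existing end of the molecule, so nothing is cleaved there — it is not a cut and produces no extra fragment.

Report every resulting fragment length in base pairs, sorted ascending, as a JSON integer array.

[3,5,5,6,11,13,21]

Per-enzyme occurrences:
  HnxX (GCCTG, off=1): starts [8, 13] → cuts [9, 14]
  NpsIX (TCCTCAG, off=6): starts [0, 19, 32, 53] → cuts [6, 25, 38, 59]

All cut coordinates (distinct, sorted): [6, 9, 14, 25, 38, 59]

Fragments:
  [0,6): 6 bp
  [6,9): 3 bp
  [9,14): 5 bp
  [14,25): 11 bp
  [25,38): 13 bp
  [38,59): 21 bp
  [59,64): 5 bp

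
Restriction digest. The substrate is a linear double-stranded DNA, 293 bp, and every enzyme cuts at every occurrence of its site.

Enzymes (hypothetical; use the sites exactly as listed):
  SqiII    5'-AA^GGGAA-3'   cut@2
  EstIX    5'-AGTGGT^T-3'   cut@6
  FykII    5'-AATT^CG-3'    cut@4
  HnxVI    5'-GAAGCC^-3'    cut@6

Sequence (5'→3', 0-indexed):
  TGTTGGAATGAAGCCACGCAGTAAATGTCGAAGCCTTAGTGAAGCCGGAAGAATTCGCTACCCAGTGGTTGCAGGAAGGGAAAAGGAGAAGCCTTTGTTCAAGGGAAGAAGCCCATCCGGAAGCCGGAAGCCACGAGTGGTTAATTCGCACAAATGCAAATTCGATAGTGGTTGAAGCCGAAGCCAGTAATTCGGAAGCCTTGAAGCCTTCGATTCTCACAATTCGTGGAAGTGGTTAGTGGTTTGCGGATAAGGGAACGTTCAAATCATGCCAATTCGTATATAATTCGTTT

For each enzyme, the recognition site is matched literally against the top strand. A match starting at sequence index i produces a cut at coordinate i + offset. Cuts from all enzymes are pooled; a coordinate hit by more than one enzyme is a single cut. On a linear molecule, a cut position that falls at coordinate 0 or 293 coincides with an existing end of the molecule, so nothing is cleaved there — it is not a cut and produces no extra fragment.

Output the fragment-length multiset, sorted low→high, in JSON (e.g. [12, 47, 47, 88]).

Per-enzyme occurrences:
  SqiII (AAGGGAA, off=2): starts [75, 100, 251] → cuts [77, 102, 253]
  EstIX (AGTGGTT, off=6): starts [63, 135, 166, 230, 237] → cuts [69, 141, 172, 236, 243]
  FykII (AATTCG, off=4): starts [51, 142, 158, 188, 220, 273, 284] → cuts [55, 146, 162, 192, 224, 277, 288]
  HnxVI (GAAGCC, off=6): starts [9, 29, 40, 87, 107, 119, 126, 173, 179, 194, 202] → cuts [15, 35, 46, 93, 113, 125, 132, 179, 185, 200, 208]

All cut coordinates (distinct, sorted): [15, 35, 46, 55, 69, 77, 93, 102, 113, 125, 132, 141, 146, 162, 172, 179, 185, 192, 200, 208, 224, 236, 243, 253, 277, 288]

Fragment lengths:
  [0,15): 15 bp
  [15,35): 20 bp
  [35,46): 11 bp
  [46,55): 9 bp
  [55,69): 14 bp
  [69,77): 8 bp
  [77,93): 16 bp
  [93,102): 9 bp
  [102,113): 11 bp
  [113,125): 12 bp
  [125,132): 7 bp
  [132,141): 9 bp
  [141,146): 5 bp
  [146,162): 16 bp
  [162,172): 10 bp
  [172,179): 7 bp
  [179,185): 6 bp
  [185,192): 7 bp
  [192,200): 8 bp
  [200,208): 8 bp
  [208,224): 16 bp
  [224,236): 12 bp
  [236,243): 7 bp
  [243,253): 10 bp
  [253,277): 24 bp
  [277,288): 11 bp
  [288,293): 5 bp

[5,5,6,7,7,7,7,8,8,8,9,9,9,10,10,11,11,11,12,12,14,15,16,16,16,20,24]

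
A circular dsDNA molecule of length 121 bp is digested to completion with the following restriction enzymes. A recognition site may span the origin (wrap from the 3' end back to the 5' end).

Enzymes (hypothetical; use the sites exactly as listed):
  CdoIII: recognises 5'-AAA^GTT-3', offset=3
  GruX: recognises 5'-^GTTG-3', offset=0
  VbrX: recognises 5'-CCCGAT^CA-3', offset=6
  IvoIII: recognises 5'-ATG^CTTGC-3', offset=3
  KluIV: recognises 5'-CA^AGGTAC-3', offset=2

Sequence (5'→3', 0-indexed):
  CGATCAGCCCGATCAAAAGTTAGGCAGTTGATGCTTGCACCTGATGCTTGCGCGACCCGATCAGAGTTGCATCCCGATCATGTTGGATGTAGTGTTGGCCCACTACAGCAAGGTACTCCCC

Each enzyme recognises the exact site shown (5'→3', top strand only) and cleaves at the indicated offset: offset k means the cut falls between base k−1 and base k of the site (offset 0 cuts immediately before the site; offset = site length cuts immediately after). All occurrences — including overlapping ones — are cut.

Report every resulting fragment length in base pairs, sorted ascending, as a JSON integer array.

Site scan:
  CdoIII AAAGTT/3: at [15] ⇒ [18]
  GruX GTTG/0: at [26, 65, 81, 93] ⇒ [26, 65, 81, 93]
  VbrX CCCGATCA/6: at [7, 55, 72, 119] ⇒ [4, 13, 61, 78]
  IvoIII ATGCTTGC/3: at [30, 43] ⇒ [33, 46]
  KluIV CAAGGTAC/2: at [108] ⇒ [110]

All cut coordinates (distinct, sorted): [4, 13, 18, 26, 33, 46, 61, 65, 78, 81, 93, 110]

Fragment lengths:
  4→13: 9 bp
  13→18: 5 bp
  18→26: 8 bp
  26→33: 7 bp
  33→46: 13 bp
  46→61: 15 bp
  61→65: 4 bp
  65→78: 13 bp
  78→81: 3 bp
  81→93: 12 bp
  93→110: 17 bp
  110→4 (wrap): 121-110+4 = 15 bp

[3,4,5,7,8,9,12,13,13,15,15,17]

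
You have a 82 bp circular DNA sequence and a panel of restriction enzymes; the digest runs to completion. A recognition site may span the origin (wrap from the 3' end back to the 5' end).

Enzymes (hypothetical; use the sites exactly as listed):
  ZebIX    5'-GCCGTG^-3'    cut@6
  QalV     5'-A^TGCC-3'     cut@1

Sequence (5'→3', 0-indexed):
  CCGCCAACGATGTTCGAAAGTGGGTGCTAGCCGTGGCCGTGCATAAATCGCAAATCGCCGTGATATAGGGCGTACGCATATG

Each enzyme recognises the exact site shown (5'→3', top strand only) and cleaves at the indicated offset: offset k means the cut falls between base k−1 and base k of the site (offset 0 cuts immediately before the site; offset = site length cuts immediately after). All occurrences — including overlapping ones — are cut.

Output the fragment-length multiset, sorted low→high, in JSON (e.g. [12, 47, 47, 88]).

Site scan:
  ZebIX GCCGTG/6: at [29, 35, 56] ⇒ [35, 41, 62]
  QalV ATGCC/1: at [79] ⇒ [80]

Pooled cuts: [35, 41, 62, 80]

Fragments:
  35→41: 6 bp
  41→62: 21 bp
  62→80: 18 bp
  80→35 (wrap): 82-80+35 = 37 bp

[6,18,21,37]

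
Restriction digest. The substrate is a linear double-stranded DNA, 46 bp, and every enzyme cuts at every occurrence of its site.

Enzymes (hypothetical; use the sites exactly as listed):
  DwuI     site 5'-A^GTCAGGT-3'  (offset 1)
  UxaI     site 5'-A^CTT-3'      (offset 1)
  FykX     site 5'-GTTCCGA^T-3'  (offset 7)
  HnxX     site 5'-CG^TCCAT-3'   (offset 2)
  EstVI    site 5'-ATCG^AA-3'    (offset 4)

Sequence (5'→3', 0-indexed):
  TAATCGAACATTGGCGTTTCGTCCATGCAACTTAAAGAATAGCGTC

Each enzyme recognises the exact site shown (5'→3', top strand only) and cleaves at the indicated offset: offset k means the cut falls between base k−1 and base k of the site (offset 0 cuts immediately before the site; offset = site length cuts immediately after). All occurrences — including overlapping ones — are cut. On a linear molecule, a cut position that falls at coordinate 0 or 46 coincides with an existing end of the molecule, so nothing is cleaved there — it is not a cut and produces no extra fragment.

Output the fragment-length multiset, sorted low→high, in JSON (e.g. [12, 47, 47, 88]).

[6,9,15,16]

Per-enzyme occurrences:
  DwuI (AGTCAGGT, off=1): no sites
  UxaI ACTT/1: at [29] ⇒ [30]
  FykX (GTTCCGAT, off=7): no sites
  HnxX CGTCCAT/2: at [19] ⇒ [21]
  EstVI ATCGAA/4: at [2] ⇒ [6]

All cut coordinates (distinct, sorted): [6, 21, 30]

Fragments:
  [0,6): 6 bp
  [6,21): 15 bp
  [21,30): 9 bp
  [30,46): 16 bp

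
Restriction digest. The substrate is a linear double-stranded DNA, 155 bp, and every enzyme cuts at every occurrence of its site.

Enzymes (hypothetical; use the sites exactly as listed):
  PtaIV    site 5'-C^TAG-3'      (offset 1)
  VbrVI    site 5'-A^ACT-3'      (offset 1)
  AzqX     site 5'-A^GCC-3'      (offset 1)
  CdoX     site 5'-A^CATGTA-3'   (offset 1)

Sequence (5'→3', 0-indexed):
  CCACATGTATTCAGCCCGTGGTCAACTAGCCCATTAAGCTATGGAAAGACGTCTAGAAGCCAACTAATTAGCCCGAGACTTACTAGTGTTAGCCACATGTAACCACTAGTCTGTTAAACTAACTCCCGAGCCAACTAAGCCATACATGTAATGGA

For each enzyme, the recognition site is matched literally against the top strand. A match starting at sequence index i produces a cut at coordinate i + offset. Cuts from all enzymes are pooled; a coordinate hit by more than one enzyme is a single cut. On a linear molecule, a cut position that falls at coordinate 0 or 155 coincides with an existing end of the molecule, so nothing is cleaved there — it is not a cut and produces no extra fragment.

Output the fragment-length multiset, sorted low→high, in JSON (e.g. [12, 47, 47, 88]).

[2,2,3,4,4,4,4,5,5,6,8,8,8,10,11,11,11,11,13,25]

Scan for sites:
  PtaIV CTAG/1: at [25, 52, 82, 105] ⇒ [26, 53, 83, 106]
  VbrVI AACT/1: at [23, 61, 116, 120, 132] ⇒ [24, 62, 117, 121, 133]
  AzqX AGCC/1: at [12, 27, 57, 69, 90, 128, 137] ⇒ [13, 28, 58, 70, 91, 129, 138]
  CdoX ACATGTA/1: at [2, 94, 143] ⇒ [3, 95, 144]

Pooled cuts: [3, 13, 24, 26, 28, 53, 58, 62, 70, 83, 91, 95, 106, 117, 121, 129, 133, 138, 144]

Fragments:
  [0,3): 3 bp
  [3,13): 10 bp
  [13,24): 11 bp
  [24,26): 2 bp
  [26,28): 2 bp
  [28,53): 25 bp
  [53,58): 5 bp
  [58,62): 4 bp
  [62,70): 8 bp
  [70,83): 13 bp
  [83,91): 8 bp
  [91,95): 4 bp
  [95,106): 11 bp
  [106,117): 11 bp
  [117,121): 4 bp
  [121,129): 8 bp
  [129,133): 4 bp
  [133,138): 5 bp
  [138,144): 6 bp
  [144,155): 11 bp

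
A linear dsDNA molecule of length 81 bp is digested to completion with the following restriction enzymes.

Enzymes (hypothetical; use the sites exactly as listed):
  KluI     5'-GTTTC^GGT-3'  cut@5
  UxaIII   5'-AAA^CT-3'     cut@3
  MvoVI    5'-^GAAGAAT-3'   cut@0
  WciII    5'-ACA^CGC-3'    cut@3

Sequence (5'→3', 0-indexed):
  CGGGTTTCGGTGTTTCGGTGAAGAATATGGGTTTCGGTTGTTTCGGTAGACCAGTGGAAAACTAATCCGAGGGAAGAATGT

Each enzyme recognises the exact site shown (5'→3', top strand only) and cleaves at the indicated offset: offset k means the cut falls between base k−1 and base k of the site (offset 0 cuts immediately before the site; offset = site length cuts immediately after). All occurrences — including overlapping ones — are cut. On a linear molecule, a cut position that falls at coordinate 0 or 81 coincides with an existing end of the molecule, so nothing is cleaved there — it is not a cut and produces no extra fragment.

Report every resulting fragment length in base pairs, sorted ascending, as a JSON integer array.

Per-enzyme occurrences:
  KluI GTTTCGGT/5: at [3, 11, 30, 39] ⇒ [8, 16, 35, 44]
  UxaIII AAACT/3: at [58] ⇒ [61]
  MvoVI GAAGAAT/0: at [19, 72] ⇒ [19, 72]
  WciII (ACACGC, off=3): no sites

All cut coordinates (distinct, sorted): [8, 16, 19, 35, 44, 61, 72]

Fragments:
  [0,8): 8 bp
  [8,16): 8 bp
  [16,19): 3 bp
  [19,35): 16 bp
  [35,44): 9 bp
  [44,61): 17 bp
  [61,72): 11 bp
  [72,81): 9 bp

[3,8,8,9,9,11,16,17]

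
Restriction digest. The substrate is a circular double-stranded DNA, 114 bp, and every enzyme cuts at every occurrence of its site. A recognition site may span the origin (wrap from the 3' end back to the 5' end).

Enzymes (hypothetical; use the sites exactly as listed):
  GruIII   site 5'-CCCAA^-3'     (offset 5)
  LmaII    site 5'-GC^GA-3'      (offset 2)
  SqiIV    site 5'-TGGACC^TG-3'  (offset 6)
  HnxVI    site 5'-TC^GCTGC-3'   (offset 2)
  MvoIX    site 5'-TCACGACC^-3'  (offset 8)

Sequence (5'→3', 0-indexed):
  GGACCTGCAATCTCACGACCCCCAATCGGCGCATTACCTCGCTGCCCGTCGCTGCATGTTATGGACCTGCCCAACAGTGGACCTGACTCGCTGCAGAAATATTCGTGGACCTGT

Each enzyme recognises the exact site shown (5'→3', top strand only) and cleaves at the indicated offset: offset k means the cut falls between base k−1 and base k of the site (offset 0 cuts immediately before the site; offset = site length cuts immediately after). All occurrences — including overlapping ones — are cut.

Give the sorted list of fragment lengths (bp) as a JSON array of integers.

[5,6,7,8,9,10,15,15,17,22]

Per-enzyme occurrences:
  GruIII (CCCAA, off=5): starts [20, 69] → cuts [25, 74]
  LmaII (GCGA, off=2): no sites
  SqiIV (TGGACCTG, off=6): starts [61, 77, 105, 113] → cuts [5, 67, 83, 111]
  HnxVI (TCGCTGC, off=2): starts [38, 48, 87] → cuts [40, 50, 89]
  MvoIX (TCACGACC, off=8): starts [12] → cuts [20]

All cut coordinates (distinct, sorted): [5, 20, 25, 40, 50, 67, 74, 83, 89, 111]

Fragment lengths:
  5→20: 15 bp
  20→25: 5 bp
  25→40: 15 bp
  40→50: 10 bp
  50→67: 17 bp
  67→74: 7 bp
  74→83: 9 bp
  83→89: 6 bp
  89→111: 22 bp
  111→5 (wrap): 114-111+5 = 8 bp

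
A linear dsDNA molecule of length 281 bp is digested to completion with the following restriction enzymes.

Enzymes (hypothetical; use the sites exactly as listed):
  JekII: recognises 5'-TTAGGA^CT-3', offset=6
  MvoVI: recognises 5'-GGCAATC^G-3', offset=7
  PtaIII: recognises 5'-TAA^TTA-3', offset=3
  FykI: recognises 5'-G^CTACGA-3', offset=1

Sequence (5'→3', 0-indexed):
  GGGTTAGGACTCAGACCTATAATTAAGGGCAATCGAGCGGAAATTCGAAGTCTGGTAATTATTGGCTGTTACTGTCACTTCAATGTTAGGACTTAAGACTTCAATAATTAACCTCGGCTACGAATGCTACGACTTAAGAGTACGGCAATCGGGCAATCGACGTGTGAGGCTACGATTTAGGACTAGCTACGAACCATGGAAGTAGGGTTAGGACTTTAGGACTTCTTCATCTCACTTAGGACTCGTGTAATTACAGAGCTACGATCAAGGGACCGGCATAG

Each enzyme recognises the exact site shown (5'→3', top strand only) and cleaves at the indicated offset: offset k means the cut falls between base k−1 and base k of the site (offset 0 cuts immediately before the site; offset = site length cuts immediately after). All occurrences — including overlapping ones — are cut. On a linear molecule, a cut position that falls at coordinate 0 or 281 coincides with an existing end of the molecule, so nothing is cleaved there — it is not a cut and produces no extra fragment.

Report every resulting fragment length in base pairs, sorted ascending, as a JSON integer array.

Site scan:
  JekII TTAGGACT/6: at [3, 85, 176, 207, 215, 235] ⇒ [9, 91, 182, 213, 221, 241]
  MvoVI GGCAATCG/7: at [27, 143, 151] ⇒ [34, 150, 158]
  PtaIII TAATTA/3: at [19, 55, 104, 247] ⇒ [22, 58, 107, 250]
  FykI GCTACGA/1: at [116, 125, 168, 185, 257] ⇒ [117, 126, 169, 186, 258]

Pooled cuts: [9, 22, 34, 58, 91, 107, 117, 126, 150, 158, 169, 182, 186, 213, 221, 241, 250, 258]

Fragment lengths:
  [0,9): 9 bp
  [9,22): 13 bp
  [22,34): 12 bp
  [34,58): 24 bp
  [58,91): 33 bp
  [91,107): 16 bp
  [107,117): 10 bp
  [117,126): 9 bp
  [126,150): 24 bp
  [150,158): 8 bp
  [158,169): 11 bp
  [169,182): 13 bp
  [182,186): 4 bp
  [186,213): 27 bp
  [213,221): 8 bp
  [221,241): 20 bp
  [241,250): 9 bp
  [250,258): 8 bp
  [258,281): 23 bp

[4,8,8,8,9,9,9,10,11,12,13,13,16,20,23,24,24,27,33]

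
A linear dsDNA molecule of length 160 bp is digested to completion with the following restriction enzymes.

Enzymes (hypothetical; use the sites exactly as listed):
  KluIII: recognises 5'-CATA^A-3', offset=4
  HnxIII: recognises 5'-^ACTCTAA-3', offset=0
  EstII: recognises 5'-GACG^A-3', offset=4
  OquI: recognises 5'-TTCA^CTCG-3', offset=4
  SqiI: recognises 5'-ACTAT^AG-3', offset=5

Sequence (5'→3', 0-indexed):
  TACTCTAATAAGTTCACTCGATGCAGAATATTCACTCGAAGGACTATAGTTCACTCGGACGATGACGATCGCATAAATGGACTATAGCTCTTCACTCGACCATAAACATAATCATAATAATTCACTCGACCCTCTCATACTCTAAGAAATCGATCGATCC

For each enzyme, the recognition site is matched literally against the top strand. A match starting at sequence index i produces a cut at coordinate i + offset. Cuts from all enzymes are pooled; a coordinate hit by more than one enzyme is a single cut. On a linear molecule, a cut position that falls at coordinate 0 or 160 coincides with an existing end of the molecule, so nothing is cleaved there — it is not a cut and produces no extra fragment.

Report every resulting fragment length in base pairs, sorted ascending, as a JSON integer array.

Scan for sites:
  KluIII CATAA/4: at [71, 100, 106, 112] ⇒ [75, 104, 110, 116]
  HnxIII ACTCTAA/0: at [1, 138] ⇒ [1, 138]
  EstII GACGA/4: at [57, 63] ⇒ [61, 67]
  OquI TTCACTCG/4: at [12, 30, 49, 90, 120] ⇒ [16, 34, 53, 94, 124]
  SqiI ACTATAG/5: at [42, 80] ⇒ [47, 85]

Pooled cuts: [1, 16, 34, 47, 53, 61, 67, 75, 85, 94, 104, 110, 116, 124, 138]

Fragment lengths:
  [0,1): 1 bp
  [1,16): 15 bp
  [16,34): 18 bp
  [34,47): 13 bp
  [47,53): 6 bp
  [53,61): 8 bp
  [61,67): 6 bp
  [67,75): 8 bp
  [75,85): 10 bp
  [85,94): 9 bp
  [94,104): 10 bp
  [104,110): 6 bp
  [110,116): 6 bp
  [116,124): 8 bp
  [124,138): 14 bp
  [138,160): 22 bp

[1,6,6,6,6,8,8,8,9,10,10,13,14,15,18,22]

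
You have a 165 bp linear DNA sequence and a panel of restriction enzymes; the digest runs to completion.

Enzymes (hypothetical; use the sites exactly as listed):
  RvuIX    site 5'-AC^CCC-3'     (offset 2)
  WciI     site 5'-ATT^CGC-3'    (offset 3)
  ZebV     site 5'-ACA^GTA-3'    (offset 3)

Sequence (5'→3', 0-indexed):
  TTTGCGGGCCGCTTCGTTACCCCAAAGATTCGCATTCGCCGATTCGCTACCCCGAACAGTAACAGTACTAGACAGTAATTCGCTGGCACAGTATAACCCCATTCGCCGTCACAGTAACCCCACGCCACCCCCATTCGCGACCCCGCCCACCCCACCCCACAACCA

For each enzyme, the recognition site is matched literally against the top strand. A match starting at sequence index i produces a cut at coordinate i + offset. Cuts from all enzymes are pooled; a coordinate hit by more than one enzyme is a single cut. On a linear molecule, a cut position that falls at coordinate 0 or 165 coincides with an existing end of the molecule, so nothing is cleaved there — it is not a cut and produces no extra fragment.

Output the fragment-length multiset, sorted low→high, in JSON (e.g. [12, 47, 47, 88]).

[5,5,6,6,6,6,6,6,7,7,8,8,9,10,10,10,10,10,10,20]

Per-enzyme occurrences:
  RvuIX ACCCC/2: at [18, 48, 95, 116, 126, 139, 148, 153] ⇒ [20, 50, 97, 118, 128, 141, 150, 155]
  WciI ATTCGC/3: at [27, 33, 41, 77, 100, 132] ⇒ [30, 36, 44, 80, 103, 135]
  ZebV ACAGTA/3: at [55, 61, 71, 87, 110] ⇒ [58, 64, 74, 90, 113]

Pooled cuts: [20, 30, 36, 44, 50, 58, 64, 74, 80, 90, 97, 103, 113, 118, 128, 135, 141, 150, 155]

Fragment lengths:
  [0,20): 20 bp
  [20,30): 10 bp
  [30,36): 6 bp
  [36,44): 8 bp
  [44,50): 6 bp
  [50,58): 8 bp
  [58,64): 6 bp
  [64,74): 10 bp
  [74,80): 6 bp
  [80,90): 10 bp
  [90,97): 7 bp
  [97,103): 6 bp
  [103,113): 10 bp
  [113,118): 5 bp
  [118,128): 10 bp
  [128,135): 7 bp
  [135,141): 6 bp
  [141,150): 9 bp
  [150,155): 5 bp
  [155,165): 10 bp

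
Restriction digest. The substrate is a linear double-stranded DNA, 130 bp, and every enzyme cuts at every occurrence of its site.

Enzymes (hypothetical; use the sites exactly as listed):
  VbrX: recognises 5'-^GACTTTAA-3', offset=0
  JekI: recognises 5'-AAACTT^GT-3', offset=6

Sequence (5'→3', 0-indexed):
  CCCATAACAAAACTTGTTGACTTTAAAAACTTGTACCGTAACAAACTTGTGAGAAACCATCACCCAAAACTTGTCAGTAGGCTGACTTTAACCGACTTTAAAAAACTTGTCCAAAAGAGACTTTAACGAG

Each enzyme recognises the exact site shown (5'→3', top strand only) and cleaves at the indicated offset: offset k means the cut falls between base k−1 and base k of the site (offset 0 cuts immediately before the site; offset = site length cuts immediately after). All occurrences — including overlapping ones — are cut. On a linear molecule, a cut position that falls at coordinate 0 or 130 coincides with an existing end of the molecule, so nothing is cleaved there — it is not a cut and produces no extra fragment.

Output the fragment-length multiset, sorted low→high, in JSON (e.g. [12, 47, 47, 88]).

Per-enzyme occurrences:
  VbrX GACTTTAA/0: at [18, 83, 93, 118] ⇒ [18, 83, 93, 118]
  JekI AAACTTGT/6: at [9, 26, 42, 66, 102] ⇒ [15, 32, 48, 72, 108]

All cut coordinates (distinct, sorted): [15, 18, 32, 48, 72, 83, 93, 108, 118]

Fragment lengths:
  [0,15): 15 bp
  [15,18): 3 bp
  [18,32): 14 bp
  [32,48): 16 bp
  [48,72): 24 bp
  [72,83): 11 bp
  [83,93): 10 bp
  [93,108): 15 bp
  [108,118): 10 bp
  [118,130): 12 bp

[3,10,10,11,12,14,15,15,16,24]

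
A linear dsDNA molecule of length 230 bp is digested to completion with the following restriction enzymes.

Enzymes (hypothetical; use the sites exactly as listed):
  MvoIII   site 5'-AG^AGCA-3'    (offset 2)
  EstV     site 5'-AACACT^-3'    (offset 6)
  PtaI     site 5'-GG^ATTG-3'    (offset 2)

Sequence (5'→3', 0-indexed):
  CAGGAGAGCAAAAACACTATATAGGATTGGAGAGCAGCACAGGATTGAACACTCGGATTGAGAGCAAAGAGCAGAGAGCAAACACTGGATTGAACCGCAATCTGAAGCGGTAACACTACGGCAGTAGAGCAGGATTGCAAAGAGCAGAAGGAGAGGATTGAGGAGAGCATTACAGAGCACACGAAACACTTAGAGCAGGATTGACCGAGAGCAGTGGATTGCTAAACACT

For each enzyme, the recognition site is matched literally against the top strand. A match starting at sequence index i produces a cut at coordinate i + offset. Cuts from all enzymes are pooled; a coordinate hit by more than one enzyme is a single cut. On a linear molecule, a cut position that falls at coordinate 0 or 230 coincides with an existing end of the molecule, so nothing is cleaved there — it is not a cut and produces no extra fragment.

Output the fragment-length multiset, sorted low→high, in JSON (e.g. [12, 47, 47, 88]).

[2,3,3,6,6,6,6,7,7,7,7,8,9,9,10,10,10,10,10,11,12,13,14,15,29]

Site scan:
  MvoIII (AGAGCA, off=2): starts [4, 30, 60, 67, 74, 125, 140, 163, 173, 191, 207] → cuts [6, 32, 62, 69, 76, 127, 142, 165, 175, 193, 209]
  EstV (AACACT, off=6): starts [12, 47, 80, 111, 184, 224] → cuts [18, 53, 86, 117, 190] (position 230 is a terminus of the linear molecule — no cut)
  PtaI (GGATTG, off=2): starts [23, 41, 54, 86, 131, 154, 197, 215] → cuts [25, 43, 56, 88, 133, 156, 199, 217]

Pooled cuts: [6, 18, 25, 32, 43, 53, 56, 62, 69, 76, 86, 88, 117, 127, 133, 142, 156, 165, 175, 190, 193, 199, 209, 217]

Fragments:
  [0,6): 6 bp
  [6,18): 12 bp
  [18,25): 7 bp
  [25,32): 7 bp
  [32,43): 11 bp
  [43,53): 10 bp
  [53,56): 3 bp
  [56,62): 6 bp
  [62,69): 7 bp
  [69,76): 7 bp
  [76,86): 10 bp
  [86,88): 2 bp
  [88,117): 29 bp
  [117,127): 10 bp
  [127,133): 6 bp
  [133,142): 9 bp
  [142,156): 14 bp
  [156,165): 9 bp
  [165,175): 10 bp
  [175,190): 15 bp
  [190,193): 3 bp
  [193,199): 6 bp
  [199,209): 10 bp
  [209,217): 8 bp
  [217,230): 13 bp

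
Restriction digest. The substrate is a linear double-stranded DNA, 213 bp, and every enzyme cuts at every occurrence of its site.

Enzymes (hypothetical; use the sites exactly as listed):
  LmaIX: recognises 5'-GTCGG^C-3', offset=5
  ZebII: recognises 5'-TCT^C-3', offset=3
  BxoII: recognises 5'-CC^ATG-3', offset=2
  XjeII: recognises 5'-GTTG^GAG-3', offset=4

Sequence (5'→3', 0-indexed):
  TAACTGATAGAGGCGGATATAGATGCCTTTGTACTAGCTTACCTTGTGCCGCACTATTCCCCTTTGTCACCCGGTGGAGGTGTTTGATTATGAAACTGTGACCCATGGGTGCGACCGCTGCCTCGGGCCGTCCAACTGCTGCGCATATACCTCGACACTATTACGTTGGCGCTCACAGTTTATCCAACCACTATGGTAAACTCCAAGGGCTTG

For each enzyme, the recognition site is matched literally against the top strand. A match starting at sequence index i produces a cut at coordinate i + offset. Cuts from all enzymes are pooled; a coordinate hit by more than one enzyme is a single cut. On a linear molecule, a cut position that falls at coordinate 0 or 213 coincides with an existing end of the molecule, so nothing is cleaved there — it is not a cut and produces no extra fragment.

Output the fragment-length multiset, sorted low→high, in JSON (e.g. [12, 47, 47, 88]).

[104,109]

Per-enzyme occurrences:
  LmaIX (GTCGGC, off=5): no sites
  ZebII (TCTC, off=3): no sites
  BxoII CCATG/2: at [102] ⇒ [104]
  XjeII (GTTGGAG, off=4): no sites

All cut coordinates (distinct, sorted): [104]

Fragment lengths:
  [0,104): 104 bp
  [104,213): 109 bp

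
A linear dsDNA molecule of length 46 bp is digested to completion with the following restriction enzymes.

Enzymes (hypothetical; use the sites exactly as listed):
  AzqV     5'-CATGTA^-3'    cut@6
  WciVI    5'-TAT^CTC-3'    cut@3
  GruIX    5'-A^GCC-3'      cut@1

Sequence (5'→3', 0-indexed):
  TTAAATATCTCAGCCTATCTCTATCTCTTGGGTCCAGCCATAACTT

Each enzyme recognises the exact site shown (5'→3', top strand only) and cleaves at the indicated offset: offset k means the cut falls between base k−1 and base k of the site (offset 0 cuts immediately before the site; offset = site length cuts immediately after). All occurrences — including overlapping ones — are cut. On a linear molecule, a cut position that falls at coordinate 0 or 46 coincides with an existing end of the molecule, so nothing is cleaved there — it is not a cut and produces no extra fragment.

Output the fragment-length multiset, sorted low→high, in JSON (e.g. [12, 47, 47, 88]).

[4,6,6,8,10,12]

Scan for sites:
  AzqV (CATGTA, off=6): no sites
  WciVI TATCTC/3: at [5, 15, 21] ⇒ [8, 18, 24]
  GruIX AGCC/1: at [11, 35] ⇒ [12, 36]

All cut coordinates (distinct, sorted): [8, 12, 18, 24, 36]

Fragment lengths:
  [0,8): 8 bp
  [8,12): 4 bp
  [12,18): 6 bp
  [18,24): 6 bp
  [24,36): 12 bp
  [36,46): 10 bp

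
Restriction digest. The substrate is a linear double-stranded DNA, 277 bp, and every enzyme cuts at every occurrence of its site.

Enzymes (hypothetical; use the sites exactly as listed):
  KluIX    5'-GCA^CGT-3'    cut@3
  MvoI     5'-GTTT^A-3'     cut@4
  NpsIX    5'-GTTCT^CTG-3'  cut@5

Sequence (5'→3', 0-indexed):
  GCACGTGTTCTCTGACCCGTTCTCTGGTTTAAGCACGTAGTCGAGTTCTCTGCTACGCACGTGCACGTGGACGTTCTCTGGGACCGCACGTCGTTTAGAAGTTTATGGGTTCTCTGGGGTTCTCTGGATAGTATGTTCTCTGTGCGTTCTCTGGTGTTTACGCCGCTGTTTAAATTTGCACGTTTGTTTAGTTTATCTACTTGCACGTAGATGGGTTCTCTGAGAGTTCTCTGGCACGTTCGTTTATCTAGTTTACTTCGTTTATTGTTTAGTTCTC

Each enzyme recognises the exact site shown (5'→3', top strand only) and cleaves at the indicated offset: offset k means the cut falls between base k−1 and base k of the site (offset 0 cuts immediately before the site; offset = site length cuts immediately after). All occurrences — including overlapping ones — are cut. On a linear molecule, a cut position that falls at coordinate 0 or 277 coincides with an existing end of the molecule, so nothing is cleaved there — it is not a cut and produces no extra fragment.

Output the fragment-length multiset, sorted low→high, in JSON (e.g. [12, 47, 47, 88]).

Site scan:
  KluIX (GCACGT, off=3): starts [0, 32, 56, 62, 85, 177, 202, 233] → cuts [3, 35, 59, 65, 88, 180, 205, 236]
  MvoI (GTTTA, off=4): starts [26, 92, 100, 155, 167, 185, 190, 241, 250, 259, 266] → cuts [30, 96, 104, 159, 171, 189, 194, 245, 254, 263, 270]
  NpsIX (GTTCTCTG, off=5): starts [6, 18, 44, 72, 108, 118, 134, 145, 214, 225] → cuts [11, 23, 49, 77, 113, 123, 139, 150, 219, 230]

Pooled cuts: [3, 11, 23, 30, 35, 49, 59, 65, 77, 88, 96, 104, 113, 123, 139, 150, 159, 171, 180, 189, 194, 205, 219, 230, 236, 245, 254, 263, 270]

Fragments:
  [0,3): 3 bp
  [3,11): 8 bp
  [11,23): 12 bp
  [23,30): 7 bp
  [30,35): 5 bp
  [35,49): 14 bp
  [49,59): 10 bp
  [59,65): 6 bp
  [65,77): 12 bp
  [77,88): 11 bp
  [88,96): 8 bp
  [96,104): 8 bp
  [104,113): 9 bp
  [113,123): 10 bp
  [123,139): 16 bp
  [139,150): 11 bp
  [150,159): 9 bp
  [159,171): 12 bp
  [171,180): 9 bp
  [180,189): 9 bp
  [189,194): 5 bp
  [194,205): 11 bp
  [205,219): 14 bp
  [219,230): 11 bp
  [230,236): 6 bp
  [236,245): 9 bp
  [245,254): 9 bp
  [254,263): 9 bp
  [263,270): 7 bp
  [270,277): 7 bp

[3,5,5,6,6,7,7,7,8,8,8,9,9,9,9,9,9,9,10,10,11,11,11,11,12,12,12,14,14,16]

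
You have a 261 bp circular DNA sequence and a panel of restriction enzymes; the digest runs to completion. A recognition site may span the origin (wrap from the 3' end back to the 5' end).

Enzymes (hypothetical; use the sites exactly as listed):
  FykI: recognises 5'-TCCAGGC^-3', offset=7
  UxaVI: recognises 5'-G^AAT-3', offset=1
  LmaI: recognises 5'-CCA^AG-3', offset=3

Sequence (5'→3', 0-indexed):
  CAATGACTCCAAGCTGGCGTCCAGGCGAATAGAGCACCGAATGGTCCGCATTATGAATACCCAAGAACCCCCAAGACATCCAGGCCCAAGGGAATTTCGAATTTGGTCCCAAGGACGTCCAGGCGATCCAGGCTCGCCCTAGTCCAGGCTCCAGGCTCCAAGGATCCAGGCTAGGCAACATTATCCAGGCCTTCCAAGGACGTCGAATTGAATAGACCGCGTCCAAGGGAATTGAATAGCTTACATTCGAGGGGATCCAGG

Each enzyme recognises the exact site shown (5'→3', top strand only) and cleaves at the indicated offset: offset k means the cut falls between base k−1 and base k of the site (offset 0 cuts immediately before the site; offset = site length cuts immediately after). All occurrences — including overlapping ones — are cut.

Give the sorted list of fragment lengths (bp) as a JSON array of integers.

Site scan:
  FykI (TCCAGGC, off=7): starts [19, 78, 117, 126, 142, 149, 164, 183, 255] → cuts [1, 26, 85, 124, 133, 149, 156, 171, 190]
  UxaVI (GAAT, off=1): starts [26, 38, 54, 91, 98, 204, 209, 228, 233] → cuts [27, 39, 55, 92, 99, 205, 210, 229, 234]
  LmaI (CCAAG, off=3): starts [8, 60, 70, 85, 108, 157, 193, 222] → cuts [11, 63, 73, 88, 111, 160, 196, 225]

Pooled cuts: [1, 11, 26, 27, 39, 55, 63, 73, 85, 88, 92, 99, 111, 124, 133, 149, 156, 160, 171, 190, 196, 205, 210, 225, 229, 234]

Fragments:
  1→11: 10 bp
  11→26: 15 bp
  26→27: 1 bp
  27→39: 12 bp
  39→55: 16 bp
  55→63: 8 bp
  63→73: 10 bp
  73→85: 12 bp
  85→88: 3 bp
  88→92: 4 bp
  92→99: 7 bp
  99→111: 12 bp
  111→124: 13 bp
  124→133: 9 bp
  133→149: 16 bp
  149→156: 7 bp
  156→160: 4 bp
  160→171: 11 bp
  171→190: 19 bp
  190→196: 6 bp
  196→205: 9 bp
  205→210: 5 bp
  210→225: 15 bp
  225→229: 4 bp
  229→234: 5 bp
  234→1 (wrap): 261-234+1 = 28 bp

[1,3,4,4,4,5,5,6,7,7,8,9,9,10,10,11,12,12,12,13,15,15,16,16,19,28]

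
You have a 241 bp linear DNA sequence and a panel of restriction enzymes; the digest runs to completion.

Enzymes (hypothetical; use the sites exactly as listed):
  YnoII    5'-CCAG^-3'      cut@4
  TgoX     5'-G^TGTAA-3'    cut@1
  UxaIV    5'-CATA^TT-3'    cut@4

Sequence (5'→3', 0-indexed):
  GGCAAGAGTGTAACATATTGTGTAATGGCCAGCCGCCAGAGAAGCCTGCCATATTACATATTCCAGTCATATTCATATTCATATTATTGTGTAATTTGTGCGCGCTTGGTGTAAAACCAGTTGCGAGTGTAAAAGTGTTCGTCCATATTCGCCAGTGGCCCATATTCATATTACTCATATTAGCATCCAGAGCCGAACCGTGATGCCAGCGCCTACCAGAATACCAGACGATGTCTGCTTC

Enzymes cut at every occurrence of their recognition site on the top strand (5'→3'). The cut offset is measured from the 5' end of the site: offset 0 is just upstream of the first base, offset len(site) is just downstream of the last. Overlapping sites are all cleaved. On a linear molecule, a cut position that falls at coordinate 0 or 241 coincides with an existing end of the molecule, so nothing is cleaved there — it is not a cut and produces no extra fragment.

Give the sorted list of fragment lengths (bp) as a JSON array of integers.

Scan for sites:
  YnoII CCAG/4: at [28, 35, 62, 116, 151, 186, 205, 215, 223] ⇒ [32, 39, 66, 120, 155, 190, 209, 219, 227]
  TgoX GTGTAA/1: at [7, 19, 88, 108, 126] ⇒ [8, 20, 89, 109, 127]
  UxaIV CATATT/4: at [13, 49, 56, 67, 73, 79, 143, 160, 166, 175] ⇒ [17, 53, 60, 71, 77, 83, 147, 164, 170, 179]

Pooled cuts: [8, 17, 20, 32, 39, 53, 60, 66, 71, 77, 83, 89, 109, 120, 127, 147, 155, 164, 170, 179, 190, 209, 219, 227]

Fragment lengths:
  [0,8): 8 bp
  [8,17): 9 bp
  [17,20): 3 bp
  [20,32): 12 bp
  [32,39): 7 bp
  [39,53): 14 bp
  [53,60): 7 bp
  [60,66): 6 bp
  [66,71): 5 bp
  [71,77): 6 bp
  [77,83): 6 bp
  [83,89): 6 bp
  [89,109): 20 bp
  [109,120): 11 bp
  [120,127): 7 bp
  [127,147): 20 bp
  [147,155): 8 bp
  [155,164): 9 bp
  [164,170): 6 bp
  [170,179): 9 bp
  [179,190): 11 bp
  [190,209): 19 bp
  [209,219): 10 bp
  [219,227): 8 bp
  [227,241): 14 bp

[3,5,6,6,6,6,6,7,7,7,8,8,8,9,9,9,10,11,11,12,14,14,19,20,20]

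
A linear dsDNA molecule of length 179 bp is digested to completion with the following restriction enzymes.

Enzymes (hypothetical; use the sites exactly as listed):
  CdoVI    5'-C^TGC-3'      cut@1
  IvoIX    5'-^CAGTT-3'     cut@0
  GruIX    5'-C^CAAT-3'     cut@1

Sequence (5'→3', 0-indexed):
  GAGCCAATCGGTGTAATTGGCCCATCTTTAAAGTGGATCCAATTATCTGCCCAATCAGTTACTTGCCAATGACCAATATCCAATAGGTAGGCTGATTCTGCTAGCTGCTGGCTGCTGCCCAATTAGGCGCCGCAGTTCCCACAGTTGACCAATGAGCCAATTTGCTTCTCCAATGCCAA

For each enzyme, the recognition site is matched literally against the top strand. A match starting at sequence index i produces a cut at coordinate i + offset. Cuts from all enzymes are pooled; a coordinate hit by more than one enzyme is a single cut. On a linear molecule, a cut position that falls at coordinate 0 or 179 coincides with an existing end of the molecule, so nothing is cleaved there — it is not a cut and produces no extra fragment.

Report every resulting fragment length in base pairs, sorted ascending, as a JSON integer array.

[3,4,4,4,4,7,7,7,7,8,8,8,9,9,11,13,13,18,35]

Site scan:
  CdoVI (CTGC, off=1): starts [46, 97, 104, 111, 114] → cuts [47, 98, 105, 112, 115]
  IvoIX (CAGTT, off=0): starts [55, 132, 141] → cuts [55, 132, 141]
  GruIX (CCAAT, off=1): starts [3, 38, 50, 65, 72, 79, 118, 148, 156, 169] → cuts [4, 39, 51, 66, 73, 80, 119, 149, 157, 170]

Pooled cuts: [4, 39, 47, 51, 55, 66, 73, 80, 98, 105, 112, 115, 119, 132, 141, 149, 157, 170]

Fragment lengths:
  [0,4): 4 bp
  [4,39): 35 bp
  [39,47): 8 bp
  [47,51): 4 bp
  [51,55): 4 bp
  [55,66): 11 bp
  [66,73): 7 bp
  [73,80): 7 bp
  [80,98): 18 bp
  [98,105): 7 bp
  [105,112): 7 bp
  [112,115): 3 bp
  [115,119): 4 bp
  [119,132): 13 bp
  [132,141): 9 bp
  [141,149): 8 bp
  [149,157): 8 bp
  [157,170): 13 bp
  [170,179): 9 bp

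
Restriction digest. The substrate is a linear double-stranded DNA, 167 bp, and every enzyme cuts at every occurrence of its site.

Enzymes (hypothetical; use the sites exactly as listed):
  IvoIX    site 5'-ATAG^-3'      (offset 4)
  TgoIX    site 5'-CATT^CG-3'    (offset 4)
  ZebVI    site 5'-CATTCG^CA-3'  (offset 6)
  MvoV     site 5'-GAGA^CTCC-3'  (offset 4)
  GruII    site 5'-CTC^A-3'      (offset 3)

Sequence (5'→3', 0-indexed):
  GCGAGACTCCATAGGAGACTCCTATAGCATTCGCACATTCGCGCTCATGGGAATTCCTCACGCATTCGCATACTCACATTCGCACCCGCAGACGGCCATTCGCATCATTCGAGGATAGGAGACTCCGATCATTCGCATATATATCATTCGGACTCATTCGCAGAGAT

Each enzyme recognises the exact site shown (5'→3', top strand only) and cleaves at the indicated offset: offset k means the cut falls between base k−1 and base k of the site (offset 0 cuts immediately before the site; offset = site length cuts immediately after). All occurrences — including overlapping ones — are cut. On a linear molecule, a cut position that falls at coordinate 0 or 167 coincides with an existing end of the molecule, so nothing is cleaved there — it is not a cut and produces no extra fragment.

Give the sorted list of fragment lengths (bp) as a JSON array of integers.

[2,2,2,2,2,2,3,4,4,4,5,6,6,7,7,7,7,7,7,8,9,9,11,13,13,18]

Per-enzyme occurrences:
  IvoIX ATAG/4: at [10, 23, 114] ⇒ [14, 27, 118]
  TgoIX CATTCG/4: at [27, 35, 62, 76, 96, 105, 129, 144, 154] ⇒ [31, 39, 66, 80, 100, 109, 133, 148, 158]
  ZebVI CATTCGCA/6: at [27, 62, 76, 96, 129, 154] ⇒ [33, 68, 82, 102, 135, 160]
  MvoV GAGACTCC/4: at [2, 14, 118] ⇒ [6, 18, 122]
  GruII CTCA/3: at [43, 56, 72, 152] ⇒ [46, 59, 75, 155]

All cut coordinates (distinct, sorted): [6, 14, 18, 27, 31, 33, 39, 46, 59, 66, 68, 75, 80, 82, 100, 102, 109, 118, 122, 133, 135, 148, 155, 158, 160]

Fragment lengths:
  [0,6): 6 bp
  [6,14): 8 bp
  [14,18): 4 bp
  [18,27): 9 bp
  [27,31): 4 bp
  [31,33): 2 bp
  [33,39): 6 bp
  [39,46): 7 bp
  [46,59): 13 bp
  [59,66): 7 bp
  [66,68): 2 bp
  [68,75): 7 bp
  [75,80): 5 bp
  [80,82): 2 bp
  [82,100): 18 bp
  [100,102): 2 bp
  [102,109): 7 bp
  [109,118): 9 bp
  [118,122): 4 bp
  [122,133): 11 bp
  [133,135): 2 bp
  [135,148): 13 bp
  [148,155): 7 bp
  [155,158): 3 bp
  [158,160): 2 bp
  [160,167): 7 bp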